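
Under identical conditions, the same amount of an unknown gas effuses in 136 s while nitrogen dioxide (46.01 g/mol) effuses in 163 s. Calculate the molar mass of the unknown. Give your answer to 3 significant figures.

32.0 g/mol

Since effusion rate ∝ 1/√M, t_X/t_NO₂ = √(M_X/M_NO₂).
136/163 = 0.8344 = √(M_X/46.01)
M_X = 46.01 × 0.8344² = 46.01 × 0.6961 = 32.0 g/mol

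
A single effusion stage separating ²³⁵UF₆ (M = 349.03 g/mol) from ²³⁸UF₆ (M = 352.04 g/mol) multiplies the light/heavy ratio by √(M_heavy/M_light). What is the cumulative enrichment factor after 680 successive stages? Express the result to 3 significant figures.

18.5

Each stage multiplies the ratio by α = √(352.04/349.03), so after 680 stages the overall factor is α^680 = (352.04/349.03)^(680/2).
= 1.00862^340 = 18.5.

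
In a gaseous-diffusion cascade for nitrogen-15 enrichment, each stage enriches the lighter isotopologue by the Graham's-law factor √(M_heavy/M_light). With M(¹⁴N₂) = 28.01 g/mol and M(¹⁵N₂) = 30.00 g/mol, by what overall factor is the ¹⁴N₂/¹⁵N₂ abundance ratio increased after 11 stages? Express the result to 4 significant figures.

After 11 stages the ratio has grown by (√(30.00/28.01))^11 = (30.00/28.01)^(11/2).
= 1.07105^(11/2) = 1.459.

1.459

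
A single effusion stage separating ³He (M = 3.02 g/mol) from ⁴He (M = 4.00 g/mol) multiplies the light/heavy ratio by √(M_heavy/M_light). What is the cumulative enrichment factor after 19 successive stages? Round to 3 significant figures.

14.4

The single-stage factor is √(M_heavy/M_light), so 19 stages give [√(4.00/3.02)]^19 = (4.00/3.02)^(19/2).
= 1.32450^(19/2) = 14.4.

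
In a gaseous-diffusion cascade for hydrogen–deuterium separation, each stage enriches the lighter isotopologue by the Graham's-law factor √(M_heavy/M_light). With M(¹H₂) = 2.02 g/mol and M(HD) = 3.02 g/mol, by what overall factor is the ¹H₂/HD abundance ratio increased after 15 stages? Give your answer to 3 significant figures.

20.4

Overall factor = α^15 with α = √(3.02/2.02), i.e. (3.02/2.02)^(15/2).
= 1.49505^(15/2) = 20.4.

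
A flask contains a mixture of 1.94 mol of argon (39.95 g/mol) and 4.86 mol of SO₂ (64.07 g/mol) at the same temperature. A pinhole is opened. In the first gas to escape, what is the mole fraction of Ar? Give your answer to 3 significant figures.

Effusion rate of each component ∝ n_i/√M_i (partial pressure × 1/√M).
So x_Ar in the escaping gas = (n_Ar/√M_Ar) / Σ(n_i/√M_i)
= (1.94/√39.95) / (1.94/√39.95 + 4.86/√64.07) = 0.3069/(0.3069 + 0.6072) = 0.336.

0.336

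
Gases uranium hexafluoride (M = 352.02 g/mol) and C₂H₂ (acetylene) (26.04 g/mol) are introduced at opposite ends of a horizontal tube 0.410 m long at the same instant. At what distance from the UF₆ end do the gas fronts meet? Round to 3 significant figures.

0.0877 m

Distances travelled in equal time are proportional to diffusion rates, so d_UF₆/d_C₂H₂ = √(M_C₂H₂/M_UF₆) = √(26.04/352.02) = 0.2720.
With d_UF₆ + d_C₂H₂ = 0.410 m, d_C₂H₂ = 0.410/(1 + 0.2720) = 0.3223 m.
d_UF₆ = 0.410 − 0.3223 = 0.0877 m.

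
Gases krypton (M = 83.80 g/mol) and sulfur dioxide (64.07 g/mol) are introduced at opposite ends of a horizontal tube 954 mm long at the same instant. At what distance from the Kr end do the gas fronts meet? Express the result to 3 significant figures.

445 mm

Distances travelled in equal time are proportional to diffusion rates, so d_Kr/d_SO₂ = √(M_SO₂/M_Kr) = √(64.07/83.80) = 0.8744.
With d_Kr + d_SO₂ = 954 mm, d_SO₂ = 954/(1 + 0.8744) = 509.0 mm.
d_Kr = 954 − 509.0 = 445 mm.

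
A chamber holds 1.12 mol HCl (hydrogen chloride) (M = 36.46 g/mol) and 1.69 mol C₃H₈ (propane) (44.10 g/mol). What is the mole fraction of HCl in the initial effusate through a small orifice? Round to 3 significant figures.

Effusion rate of each component ∝ n_i/√M_i (partial pressure × 1/√M).
Mole fraction of HCl in the effusate = (n_HCl/√M_HCl) / (n_HCl/√M_HCl + n_C₃H₈/√M_C₃H₈)
= (1.12/√36.46) / (1.12/√36.46 + 1.69/√44.10) = 0.1855/(0.1855 + 0.2545) = 0.422.

0.422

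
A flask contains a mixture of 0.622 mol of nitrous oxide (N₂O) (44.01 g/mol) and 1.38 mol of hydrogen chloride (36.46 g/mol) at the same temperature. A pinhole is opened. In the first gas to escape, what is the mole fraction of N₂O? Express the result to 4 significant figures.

Effusion rate of each component ∝ n_i/√M_i (partial pressure × 1/√M).
x_N₂O(eff) = (n_N₂O/√M_N₂O) / (n_N₂O/√M_N₂O + n_HCl/√M_HCl)
= (0.622/√44.01) / (0.622/√44.01 + 1.38/√36.46) = 0.09376/(0.09376 + 0.2285) = 0.2909.

0.2909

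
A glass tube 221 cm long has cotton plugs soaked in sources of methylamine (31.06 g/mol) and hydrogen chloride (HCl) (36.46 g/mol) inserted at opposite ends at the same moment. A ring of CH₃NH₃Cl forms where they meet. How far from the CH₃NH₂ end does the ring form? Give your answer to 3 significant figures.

In equal time, each gas travels a distance ∝ its rate ∝ 1/√M, so d_CH₃NH₂/d_HCl = √(M_HCl/M_CH₃NH₂) = √(36.46/31.06) = 1.083.
With d_CH₃NH₂ + d_HCl = 221 cm, d_HCl = 221/(1 + 1.083) = 106.1 cm.
d_CH₃NH₂ = 221 − 106.1 = 115 cm.

115 cm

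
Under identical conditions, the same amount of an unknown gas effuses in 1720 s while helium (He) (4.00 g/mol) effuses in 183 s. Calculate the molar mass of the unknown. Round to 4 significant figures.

By Graham's law, t_X/t_He = √(M_X/M_He).
1720/183 = 9.399 = √(M_X/4.00)
M_X = 4.00 × 9.399² = 4.00 × 88.34 = 353.4 g/mol

353.4 g/mol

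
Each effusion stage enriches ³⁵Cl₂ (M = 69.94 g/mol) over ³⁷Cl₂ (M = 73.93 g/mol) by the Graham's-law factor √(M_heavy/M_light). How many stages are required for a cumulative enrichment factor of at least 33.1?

Per stage α = (73.93/69.94)^(1/2) = 1.05705^0.5, giving ln α = 0.02774.
Need α^N ≥ 33.1 ⇒ N ≥ ln(33.1) / ln α = 3.500 / 0.02774 = 126.15.
Minimum whole number of stages: N = 127.

127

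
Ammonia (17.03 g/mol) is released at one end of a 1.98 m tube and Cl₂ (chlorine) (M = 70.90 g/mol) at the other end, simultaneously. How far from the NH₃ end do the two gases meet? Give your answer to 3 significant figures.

1.33 m

Distances travelled in equal time are proportional to diffusion rates, so d_NH₃/d_Cl₂ = √(M_Cl₂/M_NH₃) = √(70.90/17.03) = 2.040.
With d_NH₃ + d_Cl₂ = 1.98 m, d_Cl₂ = 1.98/(1 + 2.040) = 0.6512 m.
d_NH₃ = 1.98 − 0.6512 = 1.33 m.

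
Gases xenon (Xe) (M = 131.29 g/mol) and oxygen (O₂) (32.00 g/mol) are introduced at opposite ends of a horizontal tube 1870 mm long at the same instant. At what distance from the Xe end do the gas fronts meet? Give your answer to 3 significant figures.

Graham's law gives d_Xe/d_O₂ = rate_Xe/rate_O₂ = √(M_O₂/M_Xe) = √(32.00/131.29) = 0.4937.
With d_Xe + d_O₂ = 1870 mm, d_O₂ = 1870/(1 + 0.4937) = 1252 mm.
d_Xe = 1870 − 1252 = 618 mm.

618 mm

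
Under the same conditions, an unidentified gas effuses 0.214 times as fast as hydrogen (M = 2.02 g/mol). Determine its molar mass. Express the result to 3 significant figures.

By Graham's law, rate_X/rate_H₂ = √(M_H₂/M_X).
0.214 = √(2.02/M_X)
M_X = 2.02 / 0.214² = 2.02 / 0.04580 = 44.1 g/mol

44.1 g/mol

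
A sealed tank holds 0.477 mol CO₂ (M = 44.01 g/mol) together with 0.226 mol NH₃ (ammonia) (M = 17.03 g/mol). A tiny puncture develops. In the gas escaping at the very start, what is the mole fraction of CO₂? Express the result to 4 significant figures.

The effusion rate of species i is ∝ p_i/√M_i ∝ n_i/√M_i.
So x_CO₂ in the escaping gas = (n_CO₂/√M_CO₂) / Σ(n_i/√M_i)
= (0.477/√44.01) / (0.477/√44.01 + 0.226/√17.03) = 0.07190/(0.07190 + 0.05476) = 0.5676.

0.5676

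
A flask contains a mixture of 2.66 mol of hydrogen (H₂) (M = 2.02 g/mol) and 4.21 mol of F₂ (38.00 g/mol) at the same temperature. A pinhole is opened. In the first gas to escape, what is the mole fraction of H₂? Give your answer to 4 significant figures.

Each component's effusion rate ∝ (its partial pressure)·(1/√M) ∝ n_i/√M_i.
So x_H₂ in the escaping gas = (n_H₂/√M_H₂) / Σ(n_i/√M_i)
= (2.66/√2.02) / (2.66/√2.02 + 4.21/√38.00) = 1.872/(1.872 + 0.6830) = 0.7326.

0.7326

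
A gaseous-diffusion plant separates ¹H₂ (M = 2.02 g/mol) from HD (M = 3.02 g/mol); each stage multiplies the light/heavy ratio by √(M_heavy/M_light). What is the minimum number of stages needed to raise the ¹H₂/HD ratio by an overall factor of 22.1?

With α = √(3.02/2.02) per stage, ln α = ½ ln(1.49505) = 0.2011.
Need α^N ≥ 22.1 ⇒ N ≥ ln(22.1) / ln α = 3.096 / 0.2011 = 15.39.
Minimum whole number of stages: N = 16.

16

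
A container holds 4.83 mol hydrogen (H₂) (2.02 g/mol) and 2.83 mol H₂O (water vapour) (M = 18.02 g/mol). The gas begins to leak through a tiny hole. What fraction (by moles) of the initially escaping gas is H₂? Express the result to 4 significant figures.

0.8360

Rate_i ∝ x_i/√M_i (Graham's law weighted by mole fraction), so the effusate composition follows n_i/√M_i.
x_H₂(eff) = (n_H₂/√M_H₂) / (n_H₂/√M_H₂ + n_H₂O/√M_H₂O)
= (4.83/√2.02) / (4.83/√2.02 + 2.83/√18.02) = 3.398/(3.398 + 0.6667) = 0.8360.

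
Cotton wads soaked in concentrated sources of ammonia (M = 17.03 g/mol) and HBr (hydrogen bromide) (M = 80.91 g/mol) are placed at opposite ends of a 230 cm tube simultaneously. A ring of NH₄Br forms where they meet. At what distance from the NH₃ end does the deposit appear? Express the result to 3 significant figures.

158 cm

Graham's law gives d_NH₃/d_HBr = rate_NH₃/rate_HBr = √(M_HBr/M_NH₃) = √(80.91/17.03) = 2.180.
With d_NH₃ + d_HBr = 230 cm, d_HBr = 230/(1 + 2.180) = 72.33 cm.
d_NH₃ = 230 − 72.33 = 158 cm.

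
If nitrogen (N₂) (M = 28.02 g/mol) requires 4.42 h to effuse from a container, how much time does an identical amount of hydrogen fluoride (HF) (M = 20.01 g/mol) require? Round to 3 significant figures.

Graham's law gives t_HF/t_N₂ = √(M_HF/M_N₂) = √(20.01/28.02) = √0.7141 = 0.8451.
So the time for HF is 4.42 × 0.8451 = 3.74 h.

3.74 h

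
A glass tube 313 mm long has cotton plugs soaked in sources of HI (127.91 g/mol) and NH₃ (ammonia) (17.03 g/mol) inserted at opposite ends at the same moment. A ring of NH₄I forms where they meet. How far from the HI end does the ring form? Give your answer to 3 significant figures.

83.7 mm

Graham's law gives d_HI/d_NH₃ = rate_HI/rate_NH₃ = √(M_NH₃/M_HI) = √(17.03/127.91) = 0.3649.
With d_HI + d_NH₃ = 313 mm, d_NH₃ = 313/(1 + 0.3649) = 229.3 mm.
d_HI = 313 − 229.3 = 83.7 mm.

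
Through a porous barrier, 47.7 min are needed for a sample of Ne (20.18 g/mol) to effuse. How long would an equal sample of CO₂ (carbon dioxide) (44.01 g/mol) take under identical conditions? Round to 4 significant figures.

Graham's law gives t_CO₂/t_Ne = √(M_CO₂/M_Ne) = √(44.01/20.18) = √2.181 = 1.477.
So the time for CO₂ is 47.7 × 1.477 = 70.44 min.

70.44 min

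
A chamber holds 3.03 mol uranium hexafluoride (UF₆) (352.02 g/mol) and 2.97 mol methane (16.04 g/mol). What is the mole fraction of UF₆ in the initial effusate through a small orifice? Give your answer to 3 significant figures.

Rate_i ∝ x_i/√M_i (Graham's law weighted by mole fraction), so the effusate composition follows n_i/√M_i.
Mole fraction of UF₆ in the effusate = (n_UF₆/√M_UF₆) / (n_UF₆/√M_UF₆ + n_CH₄/√M_CH₄)
= (3.03/√352.02) / (3.03/√352.02 + 2.97/√16.04) = 0.1615/(0.1615 + 0.7416) = 0.179.

0.179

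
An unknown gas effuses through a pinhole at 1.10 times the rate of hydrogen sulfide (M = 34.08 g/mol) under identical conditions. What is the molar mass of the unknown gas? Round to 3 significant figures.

By Graham's law, rate_X/rate_H₂S = √(M_H₂S/M_X).
1.10 = √(34.08/M_X)
M_X = 34.08 / 1.10² = 34.08 / 1.210 = 28.2 g/mol

28.2 g/mol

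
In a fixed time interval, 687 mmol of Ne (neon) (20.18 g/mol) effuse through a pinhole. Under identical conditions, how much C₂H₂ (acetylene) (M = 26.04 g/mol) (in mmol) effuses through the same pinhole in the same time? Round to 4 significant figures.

By Graham's law, rate_C₂H₂/rate_Ne = √(M_Ne/M_C₂H₂) = √(20.18/26.04) = √0.7750 = 0.8803.
So the amount for C₂H₂ is 687 × 0.8803 = 604.8 mmol.

604.8 mmol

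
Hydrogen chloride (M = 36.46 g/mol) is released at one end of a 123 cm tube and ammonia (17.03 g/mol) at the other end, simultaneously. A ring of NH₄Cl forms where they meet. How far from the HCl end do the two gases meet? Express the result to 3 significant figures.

Distances travelled in equal time are proportional to diffusion rates, so d_HCl/d_NH₃ = √(M_NH₃/M_HCl) = √(17.03/36.46) = 0.6834.
With d_HCl + d_NH₃ = 123 cm, d_NH₃ = 123/(1 + 0.6834) = 73.06 cm.
d_HCl = 123 − 73.06 = 49.9 cm.

49.9 cm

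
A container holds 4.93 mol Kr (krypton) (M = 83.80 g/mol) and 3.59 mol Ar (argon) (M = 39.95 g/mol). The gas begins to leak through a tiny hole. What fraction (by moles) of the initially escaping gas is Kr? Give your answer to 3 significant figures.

Effusion rate of each component ∝ n_i/√M_i (partial pressure × 1/√M).
So x_Kr in the escaping gas = (n_Kr/√M_Kr) / Σ(n_i/√M_i)
= (4.93/√83.80) / (4.93/√83.80 + 3.59/√39.95) = 0.5385/(0.5385 + 0.5680) = 0.487.

0.487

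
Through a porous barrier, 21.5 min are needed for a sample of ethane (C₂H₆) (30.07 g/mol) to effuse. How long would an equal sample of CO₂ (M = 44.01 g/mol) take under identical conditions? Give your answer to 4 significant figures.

26.01 min

By Graham's law, t_CO₂/t_C₂H₆ = √(M_CO₂/M_C₂H₆) = √(44.01/30.07) = √1.464 = 1.210.
So the time for CO₂ is 21.5 × 1.210 = 26.01 min.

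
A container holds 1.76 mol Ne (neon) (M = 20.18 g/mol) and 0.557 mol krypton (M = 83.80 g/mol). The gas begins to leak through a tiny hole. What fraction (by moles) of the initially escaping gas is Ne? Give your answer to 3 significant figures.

0.866

The effusion rate of species i is ∝ p_i/√M_i ∝ n_i/√M_i.
Mole fraction of Ne in the effusate = (n_Ne/√M_Ne) / (n_Ne/√M_Ne + n_Kr/√M_Kr)
= (1.76/√20.18) / (1.76/√20.18 + 0.557/√83.80) = 0.3918/(0.3918 + 0.06085) = 0.866.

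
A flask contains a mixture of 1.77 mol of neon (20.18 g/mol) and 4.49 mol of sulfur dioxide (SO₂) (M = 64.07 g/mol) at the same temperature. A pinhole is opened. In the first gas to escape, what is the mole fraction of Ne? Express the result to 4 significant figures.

The effusion rate of species i is ∝ p_i/√M_i ∝ n_i/√M_i.
So x_Ne in the escaping gas = (n_Ne/√M_Ne) / Σ(n_i/√M_i)
= (1.77/√20.18) / (1.77/√20.18 + 4.49/√64.07) = 0.3940/(0.3940 + 0.5609) = 0.4126.

0.4126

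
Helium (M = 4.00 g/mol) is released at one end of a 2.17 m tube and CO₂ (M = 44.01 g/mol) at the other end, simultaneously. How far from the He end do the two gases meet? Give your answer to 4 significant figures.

Distances travelled in equal time are proportional to diffusion rates, so d_He/d_CO₂ = √(M_CO₂/M_He) = √(44.01/4.00) = 3.317.
With d_He + d_CO₂ = 2.17 m, d_CO₂ = 2.17/(1 + 3.317) = 0.5027 m.
d_He = 2.17 − 0.5027 = 1.667 m.

1.667 m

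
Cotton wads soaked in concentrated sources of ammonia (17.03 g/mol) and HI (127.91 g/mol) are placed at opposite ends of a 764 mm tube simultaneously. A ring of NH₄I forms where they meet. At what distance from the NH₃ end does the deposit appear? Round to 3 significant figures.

Distances travelled in equal time are proportional to diffusion rates, so d_NH₃/d_HI = √(M_HI/M_NH₃) = √(127.91/17.03) = 2.741.
With d_NH₃ + d_HI = 764 mm, d_HI = 764/(1 + 2.741) = 204.2 mm.
d_NH₃ = 764 − 204.2 = 560 mm.

560 mm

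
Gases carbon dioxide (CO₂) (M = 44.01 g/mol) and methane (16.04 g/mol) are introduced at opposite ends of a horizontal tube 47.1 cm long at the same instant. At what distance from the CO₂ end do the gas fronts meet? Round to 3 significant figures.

17.7 cm

The fronts meet when d_CO₂ + d_CH₄ = L with d_CO₂/d_CH₄ = √(M_CH₄/M_CO₂) (Graham's law). Here √(M_CH₄/M_CO₂) = √(16.04/44.01) = 0.6037.
With d_CO₂ + d_CH₄ = 47.1 cm, d_CH₄ = 47.1/(1 + 0.6037) = 29.37 cm.
d_CO₂ = 47.1 − 29.37 = 17.7 cm.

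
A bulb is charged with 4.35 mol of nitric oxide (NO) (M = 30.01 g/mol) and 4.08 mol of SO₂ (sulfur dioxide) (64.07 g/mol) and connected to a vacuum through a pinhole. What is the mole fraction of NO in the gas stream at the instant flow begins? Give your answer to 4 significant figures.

Effusion rate of each component ∝ n_i/√M_i (partial pressure × 1/√M).
x_NO(eff) = (n_NO/√M_NO) / (n_NO/√M_NO + n_SO₂/√M_SO₂)
= (4.35/√30.01) / (4.35/√30.01 + 4.08/√64.07) = 0.7941/(0.7941 + 0.5097) = 0.6090.

0.6090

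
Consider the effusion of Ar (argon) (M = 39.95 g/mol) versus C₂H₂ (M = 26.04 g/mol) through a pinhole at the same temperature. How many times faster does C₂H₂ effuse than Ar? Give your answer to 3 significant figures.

1.24

By Graham's law, rate_C₂H₂/rate_Ar = √(M_Ar/M_C₂H₂) = √(39.95/26.04) = √1.534 = 1.24.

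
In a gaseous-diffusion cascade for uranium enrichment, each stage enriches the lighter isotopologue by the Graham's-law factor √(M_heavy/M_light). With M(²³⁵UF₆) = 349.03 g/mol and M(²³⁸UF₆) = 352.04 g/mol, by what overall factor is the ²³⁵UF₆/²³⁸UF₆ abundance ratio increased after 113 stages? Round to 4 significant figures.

The single-stage factor is √(M_heavy/M_light), so 113 stages give [√(352.04/349.03)]^113 = (352.04/349.03)^(113/2).
= 1.00862^(113/2) = 1.624.

1.624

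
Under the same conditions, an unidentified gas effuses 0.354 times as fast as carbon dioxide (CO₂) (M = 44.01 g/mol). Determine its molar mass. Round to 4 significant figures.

351.2 g/mol

Graham's law gives rate_X/rate_CO₂ = √(M_CO₂/M_X).
0.354 = √(44.01/M_X)
M_X = 44.01 / 0.354² = 44.01 / 0.1253 = 351.2 g/mol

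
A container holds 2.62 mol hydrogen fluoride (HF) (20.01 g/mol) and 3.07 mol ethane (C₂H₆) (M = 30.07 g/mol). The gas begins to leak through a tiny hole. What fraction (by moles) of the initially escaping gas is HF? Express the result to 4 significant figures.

Rate_i ∝ x_i/√M_i (Graham's law weighted by mole fraction), so the effusate composition follows n_i/√M_i.
x_HF(eff) = (n_HF/√M_HF) / (n_HF/√M_HF + n_C₂H₆/√M_C₂H₆)
= (2.62/√20.01) / (2.62/√20.01 + 3.07/√30.07) = 0.5857/(0.5857 + 0.5598) = 0.5113.

0.5113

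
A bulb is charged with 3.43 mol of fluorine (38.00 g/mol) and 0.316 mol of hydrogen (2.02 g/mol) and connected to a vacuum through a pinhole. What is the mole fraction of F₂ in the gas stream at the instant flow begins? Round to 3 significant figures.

0.714

Rate_i ∝ x_i/√M_i (Graham's law weighted by mole fraction), so the effusate composition follows n_i/√M_i.
x_F₂(eff) = (n_F₂/√M_F₂) / (n_F₂/√M_F₂ + n_H₂/√M_H₂)
= (3.43/√38.00) / (3.43/√38.00 + 0.316/√2.02) = 0.5564/(0.5564 + 0.2223) = 0.714.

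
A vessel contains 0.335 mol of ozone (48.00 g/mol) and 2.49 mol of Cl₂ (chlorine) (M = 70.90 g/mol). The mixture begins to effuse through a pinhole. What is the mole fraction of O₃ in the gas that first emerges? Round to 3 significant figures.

0.141

Rate_i ∝ x_i/√M_i (Graham's law weighted by mole fraction), so the effusate composition follows n_i/√M_i.
So x_O₃ in the escaping gas = (n_O₃/√M_O₃) / Σ(n_i/√M_i)
= (0.335/√48.00) / (0.335/√48.00 + 2.49/√70.90) = 0.04835/(0.04835 + 0.2957) = 0.141.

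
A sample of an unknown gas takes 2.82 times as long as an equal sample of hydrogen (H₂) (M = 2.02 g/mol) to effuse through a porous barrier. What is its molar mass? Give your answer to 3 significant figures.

By Graham's law, t_X/t_H₂ = √(M_X/M_H₂).
2.82 = √(M_X/2.02)
M_X = 2.02 × 2.82² = 2.02 × 7.952 = 16.1 g/mol

16.1 g/mol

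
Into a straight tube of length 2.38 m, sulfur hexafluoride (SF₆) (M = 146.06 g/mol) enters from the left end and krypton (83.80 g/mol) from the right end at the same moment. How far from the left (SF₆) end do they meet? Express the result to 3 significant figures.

1.03 m

The fronts meet when d_SF₆ + d_Kr = L with d_SF₆/d_Kr = √(M_Kr/M_SF₆) (Graham's law). Here √(M_Kr/M_SF₆) = √(83.80/146.06) = 0.7575.
With d_SF₆ + d_Kr = 2.38 m, d_Kr = 2.38/(1 + 0.7575) = 1.354 m.
d_SF₆ = 2.38 − 1.354 = 1.03 m.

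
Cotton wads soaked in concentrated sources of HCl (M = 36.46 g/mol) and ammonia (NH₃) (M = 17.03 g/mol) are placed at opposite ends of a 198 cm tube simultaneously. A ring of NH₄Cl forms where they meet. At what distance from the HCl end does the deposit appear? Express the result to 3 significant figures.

80.4 cm

The fronts meet when d_HCl + d_NH₃ = L with d_HCl/d_NH₃ = √(M_NH₃/M_HCl) (Graham's law). Here √(M_NH₃/M_HCl) = √(17.03/36.46) = 0.6834.
With d_HCl + d_NH₃ = 198 cm, d_NH₃ = 198/(1 + 0.6834) = 117.6 cm.
d_HCl = 198 − 117.6 = 80.4 cm.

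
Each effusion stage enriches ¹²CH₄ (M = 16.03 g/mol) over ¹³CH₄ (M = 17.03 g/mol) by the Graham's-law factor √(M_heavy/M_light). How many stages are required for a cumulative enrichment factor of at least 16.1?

92

With α = √(17.03/16.03) per stage, ln α = ½ ln(1.06238) = 0.03026.
Need α^N ≥ 16.1 ⇒ N ≥ ln(16.1) / ln α = 2.779 / 0.03026 = 91.84.
Minimum whole number of stages: N = 92.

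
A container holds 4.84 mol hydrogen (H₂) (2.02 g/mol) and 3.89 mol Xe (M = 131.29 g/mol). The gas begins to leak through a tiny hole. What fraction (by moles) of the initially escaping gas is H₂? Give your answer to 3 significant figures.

0.909

Each component's effusion rate ∝ (its partial pressure)·(1/√M) ∝ n_i/√M_i.
So x_H₂ in the escaping gas = (n_H₂/√M_H₂) / Σ(n_i/√M_i)
= (4.84/√2.02) / (4.84/√2.02 + 3.89/√131.29) = 3.405/(3.405 + 0.3395) = 0.909.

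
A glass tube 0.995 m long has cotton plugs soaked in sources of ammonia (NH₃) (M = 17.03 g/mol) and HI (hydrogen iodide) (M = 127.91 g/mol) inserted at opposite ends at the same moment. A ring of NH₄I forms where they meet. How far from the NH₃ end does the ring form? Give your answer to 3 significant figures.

Graham's law gives d_NH₃/d_HI = rate_NH₃/rate_HI = √(M_HI/M_NH₃) = √(127.91/17.03) = 2.741.
With d_NH₃ + d_HI = 0.995 m, d_HI = 0.995/(1 + 2.741) = 0.2660 m.
d_NH₃ = 0.995 − 0.2660 = 0.729 m.

0.729 m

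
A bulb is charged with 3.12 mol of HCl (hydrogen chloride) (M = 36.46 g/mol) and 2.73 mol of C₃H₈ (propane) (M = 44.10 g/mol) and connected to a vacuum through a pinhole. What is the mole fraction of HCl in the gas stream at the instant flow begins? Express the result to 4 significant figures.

0.5569

Each component's effusion rate ∝ (its partial pressure)·(1/√M) ∝ n_i/√M_i.
x_HCl(eff) = (n_HCl/√M_HCl) / (n_HCl/√M_HCl + n_C₃H₈/√M_C₃H₈)
= (3.12/√36.46) / (3.12/√36.46 + 2.73/√44.10) = 0.5167/(0.5167 + 0.4111) = 0.5569.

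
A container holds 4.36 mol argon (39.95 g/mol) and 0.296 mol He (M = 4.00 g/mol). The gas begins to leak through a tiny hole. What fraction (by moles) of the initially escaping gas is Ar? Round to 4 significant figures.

Rate_i ∝ x_i/√M_i (Graham's law weighted by mole fraction), so the effusate composition follows n_i/√M_i.
x_Ar(eff) = (n_Ar/√M_Ar) / (n_Ar/√M_Ar + n_He/√M_He)
= (4.36/√39.95) / (4.36/√39.95 + 0.296/√4.00) = 0.6898/(0.6898 + 0.1480) = 0.8233.

0.8233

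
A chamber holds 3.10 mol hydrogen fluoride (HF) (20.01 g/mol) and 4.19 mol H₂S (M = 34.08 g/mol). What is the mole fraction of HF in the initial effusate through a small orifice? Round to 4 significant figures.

Effusion rate of each component ∝ n_i/√M_i (partial pressure × 1/√M).
Mole fraction of HF in the effusate = (n_HF/√M_HF) / (n_HF/√M_HF + n_H₂S/√M_H₂S)
= (3.10/√20.01) / (3.10/√20.01 + 4.19/√34.08) = 0.6930/(0.6930 + 0.7177) = 0.4912.

0.4912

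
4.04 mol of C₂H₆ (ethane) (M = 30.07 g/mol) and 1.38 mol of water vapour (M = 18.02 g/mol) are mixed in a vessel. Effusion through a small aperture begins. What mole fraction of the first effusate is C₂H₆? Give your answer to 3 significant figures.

0.694

Each component's effusion rate ∝ (its partial pressure)·(1/√M) ∝ n_i/√M_i.
x_C₂H₆(eff) = (n_C₂H₆/√M_C₂H₆) / (n_C₂H₆/√M_C₂H₆ + n_H₂O/√M_H₂O)
= (4.04/√30.07) / (4.04/√30.07 + 1.38/√18.02) = 0.7367/(0.7367 + 0.3251) = 0.694.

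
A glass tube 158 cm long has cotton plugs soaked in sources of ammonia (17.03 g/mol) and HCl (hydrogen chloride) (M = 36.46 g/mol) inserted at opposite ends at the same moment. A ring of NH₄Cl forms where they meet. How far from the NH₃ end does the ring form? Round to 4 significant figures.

93.86 cm

In equal time, each gas travels a distance ∝ its rate ∝ 1/√M, so d_NH₃/d_HCl = √(M_HCl/M_NH₃) = √(36.46/17.03) = 1.463.
With d_NH₃ + d_HCl = 158 cm, d_HCl = 158/(1 + 1.463) = 64.14 cm.
d_NH₃ = 158 − 64.14 = 93.86 cm.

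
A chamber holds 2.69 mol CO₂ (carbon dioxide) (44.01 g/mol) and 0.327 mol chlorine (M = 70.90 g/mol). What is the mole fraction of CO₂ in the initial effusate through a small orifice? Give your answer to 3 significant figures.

0.913

Effusion rate of each component ∝ n_i/√M_i (partial pressure × 1/√M).
Mole fraction of CO₂ in the effusate = (n_CO₂/√M_CO₂) / (n_CO₂/√M_CO₂ + n_Cl₂/√M_Cl₂)
= (2.69/√44.01) / (2.69/√44.01 + 0.327/√70.90) = 0.4055/(0.4055 + 0.03884) = 0.913.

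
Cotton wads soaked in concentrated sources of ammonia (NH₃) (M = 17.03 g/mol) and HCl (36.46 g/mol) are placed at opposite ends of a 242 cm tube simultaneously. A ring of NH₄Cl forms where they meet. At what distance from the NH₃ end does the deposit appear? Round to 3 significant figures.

144 cm

Graham's law gives d_NH₃/d_HCl = rate_NH₃/rate_HCl = √(M_HCl/M_NH₃) = √(36.46/17.03) = 1.463.
With d_NH₃ + d_HCl = 242 cm, d_HCl = 242/(1 + 1.463) = 98.25 cm.
d_NH₃ = 242 − 98.25 = 144 cm.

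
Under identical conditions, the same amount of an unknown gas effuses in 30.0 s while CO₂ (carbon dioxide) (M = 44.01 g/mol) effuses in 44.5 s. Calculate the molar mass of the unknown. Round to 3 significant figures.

20.0 g/mol

Using Graham's law: t_X/t_CO₂ = √(M_X/M_CO₂).
30.0/44.5 = 0.6742 = √(M_X/44.01)
M_X = 44.01 × 0.6742² = 44.01 × 0.4545 = 20.0 g/mol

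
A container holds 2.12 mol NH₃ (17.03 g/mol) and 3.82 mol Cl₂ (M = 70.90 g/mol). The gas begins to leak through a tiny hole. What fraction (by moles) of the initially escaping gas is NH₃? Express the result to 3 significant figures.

Effusion rate of each component ∝ n_i/√M_i (partial pressure × 1/√M).
x_NH₃(eff) = (n_NH₃/√M_NH₃) / (n_NH₃/√M_NH₃ + n_Cl₂/√M_Cl₂)
= (2.12/√17.03) / (2.12/√17.03 + 3.82/√70.90) = 0.5137/(0.5137 + 0.4537) = 0.531.

0.531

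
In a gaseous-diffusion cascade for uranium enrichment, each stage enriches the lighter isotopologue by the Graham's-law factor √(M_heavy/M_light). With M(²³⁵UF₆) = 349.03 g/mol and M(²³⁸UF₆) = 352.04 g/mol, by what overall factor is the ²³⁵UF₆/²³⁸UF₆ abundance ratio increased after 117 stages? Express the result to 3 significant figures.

After 117 stages the ratio has grown by (√(352.04/349.03))^117 = (352.04/349.03)^(117/2).
= 1.00862^(117/2) = 1.65.

1.65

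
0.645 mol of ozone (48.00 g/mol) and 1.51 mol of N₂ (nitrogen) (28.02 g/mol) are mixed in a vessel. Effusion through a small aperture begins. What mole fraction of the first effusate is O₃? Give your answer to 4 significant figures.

0.2461

Each component's effusion rate ∝ (its partial pressure)·(1/√M) ∝ n_i/√M_i.
So x_O₃ in the escaping gas = (n_O₃/√M_O₃) / Σ(n_i/√M_i)
= (0.645/√48.00) / (0.645/√48.00 + 1.51/√28.02) = 0.09310/(0.09310 + 0.2853) = 0.2461.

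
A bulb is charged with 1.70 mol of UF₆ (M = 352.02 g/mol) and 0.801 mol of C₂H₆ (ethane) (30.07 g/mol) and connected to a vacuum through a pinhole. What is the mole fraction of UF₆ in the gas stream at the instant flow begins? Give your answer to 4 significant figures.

0.3828

The effusion rate of species i is ∝ p_i/√M_i ∝ n_i/√M_i.
x_UF₆(eff) = (n_UF₆/√M_UF₆) / (n_UF₆/√M_UF₆ + n_C₂H₆/√M_C₂H₆)
= (1.70/√352.02) / (1.70/√352.02 + 0.801/√30.07) = 0.09061/(0.09061 + 0.1461) = 0.3828.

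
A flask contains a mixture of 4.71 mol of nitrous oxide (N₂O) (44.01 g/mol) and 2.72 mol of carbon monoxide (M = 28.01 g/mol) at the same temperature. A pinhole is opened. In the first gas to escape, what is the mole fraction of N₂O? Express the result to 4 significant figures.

Each component's effusion rate ∝ (its partial pressure)·(1/√M) ∝ n_i/√M_i.
x_N₂O(eff) = (n_N₂O/√M_N₂O) / (n_N₂O/√M_N₂O + n_CO/√M_CO)
= (4.71/√44.01) / (4.71/√44.01 + 2.72/√28.01) = 0.7100/(0.7100 + 0.5139) = 0.5801.

0.5801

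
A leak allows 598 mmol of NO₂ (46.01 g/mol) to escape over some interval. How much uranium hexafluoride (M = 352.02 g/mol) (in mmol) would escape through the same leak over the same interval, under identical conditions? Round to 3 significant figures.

216 mmol

Since effusion rate ∝ 1/√M, rate_UF₆/rate_NO₂ = √(M_NO₂/M_UF₆) = √(46.01/352.02) = √0.1307 = 0.3615.
So the amount for UF₆ is 598 × 0.3615 = 216 mmol.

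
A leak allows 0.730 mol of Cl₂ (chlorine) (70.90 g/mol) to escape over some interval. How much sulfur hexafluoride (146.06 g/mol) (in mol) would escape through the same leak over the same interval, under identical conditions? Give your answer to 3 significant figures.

0.509 mol

From Graham's law, rate_SF₆/rate_Cl₂ = √(M_Cl₂/M_SF₆) = √(70.90/146.06) = √0.4854 = 0.6967.
So the amount for SF₆ is 0.730 × 0.6967 = 0.509 mol.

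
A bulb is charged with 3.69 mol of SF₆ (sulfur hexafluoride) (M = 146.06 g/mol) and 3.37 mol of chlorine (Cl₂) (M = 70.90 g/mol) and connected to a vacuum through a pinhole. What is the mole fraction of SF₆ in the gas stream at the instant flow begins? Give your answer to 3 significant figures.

Rate_i ∝ x_i/√M_i (Graham's law weighted by mole fraction), so the effusate composition follows n_i/√M_i.
So x_SF₆ in the escaping gas = (n_SF₆/√M_SF₆) / Σ(n_i/√M_i)
= (3.69/√146.06) / (3.69/√146.06 + 3.37/√70.90) = 0.3053/(0.3053 + 0.4002) = 0.433.

0.433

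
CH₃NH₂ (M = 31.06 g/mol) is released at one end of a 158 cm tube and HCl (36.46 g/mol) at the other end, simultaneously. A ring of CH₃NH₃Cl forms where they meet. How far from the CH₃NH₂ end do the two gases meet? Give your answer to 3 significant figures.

82.2 cm

Distances travelled in equal time are proportional to diffusion rates, so d_CH₃NH₂/d_HCl = √(M_HCl/M_CH₃NH₂) = √(36.46/31.06) = 1.083.
With d_CH₃NH₂ + d_HCl = 158 cm, d_HCl = 158/(1 + 1.083) = 75.84 cm.
d_CH₃NH₂ = 158 − 75.84 = 82.2 cm.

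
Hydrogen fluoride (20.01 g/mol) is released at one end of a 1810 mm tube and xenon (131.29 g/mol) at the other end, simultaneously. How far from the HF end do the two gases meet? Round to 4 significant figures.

Distances travelled in equal time are proportional to diffusion rates, so d_HF/d_Xe = √(M_Xe/M_HF) = √(131.29/20.01) = 2.561.
With d_HF + d_Xe = 1810 mm, d_Xe = 1810/(1 + 2.561) = 508.2 mm.
d_HF = 1810 − 508.2 = 1302 mm.

1302 mm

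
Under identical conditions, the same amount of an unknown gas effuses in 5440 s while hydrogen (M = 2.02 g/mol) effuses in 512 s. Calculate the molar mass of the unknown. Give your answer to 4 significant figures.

Using Graham's law: t_X/t_H₂ = √(M_X/M_H₂).
5440/512 = 10.62 = √(M_X/2.02)
M_X = 2.02 × 10.62² = 2.02 × 112.9 = 228.0 g/mol

228.0 g/mol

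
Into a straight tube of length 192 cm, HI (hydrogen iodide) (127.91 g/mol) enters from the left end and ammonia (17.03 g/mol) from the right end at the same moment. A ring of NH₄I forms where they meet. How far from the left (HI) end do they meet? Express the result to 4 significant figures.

51.33 cm

The fronts meet when d_HI + d_NH₃ = L with d_HI/d_NH₃ = √(M_NH₃/M_HI) (Graham's law). Here √(M_NH₃/M_HI) = √(17.03/127.91) = 0.3649.
With d_HI + d_NH₃ = 192 cm, d_NH₃ = 192/(1 + 0.3649) = 140.7 cm.
d_HI = 192 − 140.7 = 51.33 cm.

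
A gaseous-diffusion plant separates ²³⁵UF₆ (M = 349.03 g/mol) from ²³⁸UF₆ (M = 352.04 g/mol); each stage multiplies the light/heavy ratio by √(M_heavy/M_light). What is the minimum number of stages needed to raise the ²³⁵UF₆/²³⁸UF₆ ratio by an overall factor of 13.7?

Single-stage factor α = √(352.04/349.03), so ln α = ½ ln(1.00862) = 0.004293.
Need α^N ≥ 13.7 ⇒ N ≥ ln(13.7) / ln α = 2.617 / 0.004293 = 609.62.
Rounding up, N = 610 stages.

610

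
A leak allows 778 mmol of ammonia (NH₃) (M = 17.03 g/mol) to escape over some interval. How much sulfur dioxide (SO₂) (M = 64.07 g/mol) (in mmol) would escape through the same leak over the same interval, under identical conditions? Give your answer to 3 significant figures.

Since effusion rate ∝ 1/√M, rate_SO₂/rate_NH₃ = √(M_NH₃/M_SO₂) = √(17.03/64.07) = √0.2658 = 0.5156.
So the amount for SO₂ is 778 × 0.5156 = 401 mmol.

401 mmol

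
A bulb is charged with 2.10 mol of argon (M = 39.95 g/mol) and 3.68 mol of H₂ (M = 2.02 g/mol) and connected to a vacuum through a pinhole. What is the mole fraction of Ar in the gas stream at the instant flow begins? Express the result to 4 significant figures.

Each component's effusion rate ∝ (its partial pressure)·(1/√M) ∝ n_i/√M_i.
Mole fraction of Ar in the effusate = (n_Ar/√M_Ar) / (n_Ar/√M_Ar + n_H₂/√M_H₂)
= (2.10/√39.95) / (2.10/√39.95 + 3.68/√2.02) = 0.3322/(0.3322 + 2.589) = 0.1137.

0.1137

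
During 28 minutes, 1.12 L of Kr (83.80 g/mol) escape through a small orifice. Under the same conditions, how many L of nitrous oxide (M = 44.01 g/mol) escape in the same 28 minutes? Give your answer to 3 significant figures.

Graham's law gives rate_N₂O/rate_Kr = √(M_Kr/M_N₂O) = √(83.80/44.01) = √1.904 = 1.380.
So the volume for N₂O is 1.12 × 1.380 = 1.55 L.

1.55 L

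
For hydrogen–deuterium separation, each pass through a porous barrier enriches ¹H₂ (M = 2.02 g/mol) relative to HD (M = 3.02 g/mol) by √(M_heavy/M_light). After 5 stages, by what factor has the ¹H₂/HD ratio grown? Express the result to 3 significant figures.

2.73

After 5 stages the ratio has grown by (√(3.02/2.02))^5 = (3.02/2.02)^(5/2).
= 1.49505^(5/2) = 2.73.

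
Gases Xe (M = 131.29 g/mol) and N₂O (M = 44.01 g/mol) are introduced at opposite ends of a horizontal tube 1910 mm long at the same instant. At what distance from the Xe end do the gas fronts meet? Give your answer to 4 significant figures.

700.4 mm

The fronts meet when d_Xe + d_N₂O = L with d_Xe/d_N₂O = √(M_N₂O/M_Xe) (Graham's law). Here √(M_N₂O/M_Xe) = √(44.01/131.29) = 0.5790.
With d_Xe + d_N₂O = 1910 mm, d_N₂O = 1910/(1 + 0.5790) = 1210 mm.
d_Xe = 1910 − 1210 = 700.4 mm.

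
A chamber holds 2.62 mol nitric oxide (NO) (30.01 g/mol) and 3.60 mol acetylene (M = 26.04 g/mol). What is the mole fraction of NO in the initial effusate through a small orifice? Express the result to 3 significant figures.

0.404

Effusion rate of each component ∝ n_i/√M_i (partial pressure × 1/√M).
Mole fraction of NO in the effusate = (n_NO/√M_NO) / (n_NO/√M_NO + n_C₂H₂/√M_C₂H₂)
= (2.62/√30.01) / (2.62/√30.01 + 3.60/√26.04) = 0.4783/(0.4783 + 0.7055) = 0.404.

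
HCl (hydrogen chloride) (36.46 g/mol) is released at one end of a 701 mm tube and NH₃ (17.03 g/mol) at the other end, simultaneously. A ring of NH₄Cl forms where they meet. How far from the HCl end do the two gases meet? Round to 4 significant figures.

In equal time, each gas travels a distance ∝ its rate ∝ 1/√M, so d_HCl/d_NH₃ = √(M_NH₃/M_HCl) = √(17.03/36.46) = 0.6834.
With d_HCl + d_NH₃ = 701 mm, d_NH₃ = 701/(1 + 0.6834) = 416.4 mm.
d_HCl = 701 − 416.4 = 284.6 mm.

284.6 mm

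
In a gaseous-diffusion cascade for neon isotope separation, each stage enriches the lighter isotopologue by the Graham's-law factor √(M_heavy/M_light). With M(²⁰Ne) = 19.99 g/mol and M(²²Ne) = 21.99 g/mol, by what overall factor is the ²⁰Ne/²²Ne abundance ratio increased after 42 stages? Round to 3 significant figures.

Overall factor = α^42 with α = √(21.99/19.99), i.e. (21.99/19.99)^(42/2).
= 1.10005^21 = 7.41.

7.41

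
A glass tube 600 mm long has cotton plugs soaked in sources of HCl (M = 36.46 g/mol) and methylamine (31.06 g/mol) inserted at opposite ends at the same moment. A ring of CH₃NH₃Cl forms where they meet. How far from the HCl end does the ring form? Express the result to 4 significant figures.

288.0 mm

In equal time, each gas travels a distance ∝ its rate ∝ 1/√M, so d_HCl/d_CH₃NH₂ = √(M_CH₃NH₂/M_HCl) = √(31.06/36.46) = 0.9230.
With d_HCl + d_CH₃NH₂ = 600 mm, d_CH₃NH₂ = 600/(1 + 0.9230) = 312.0 mm.
d_HCl = 600 − 312.0 = 288.0 mm.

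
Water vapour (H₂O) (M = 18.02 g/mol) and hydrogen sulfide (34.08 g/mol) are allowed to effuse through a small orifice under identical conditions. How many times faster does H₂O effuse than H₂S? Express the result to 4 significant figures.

1.375

Using Graham's law: rate_H₂O/rate_H₂S = √(M_H₂S/M_H₂O) = √(34.08/18.02) = √1.891 = 1.375.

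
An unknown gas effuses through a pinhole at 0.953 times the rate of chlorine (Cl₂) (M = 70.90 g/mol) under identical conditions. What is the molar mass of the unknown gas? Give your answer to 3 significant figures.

78.1 g/mol

Graham's law gives rate_X/rate_Cl₂ = √(M_Cl₂/M_X).
0.953 = √(70.90/M_X)
M_X = 70.90 / 0.953² = 70.90 / 0.9082 = 78.1 g/mol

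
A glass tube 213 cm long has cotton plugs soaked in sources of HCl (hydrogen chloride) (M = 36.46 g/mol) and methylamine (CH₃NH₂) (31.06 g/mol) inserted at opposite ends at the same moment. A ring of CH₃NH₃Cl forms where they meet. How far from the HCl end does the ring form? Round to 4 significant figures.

102.2 cm

Distances travelled in equal time are proportional to diffusion rates, so d_HCl/d_CH₃NH₂ = √(M_CH₃NH₂/M_HCl) = √(31.06/36.46) = 0.9230.
With d_HCl + d_CH₃NH₂ = 213 cm, d_CH₃NH₂ = 213/(1 + 0.9230) = 110.8 cm.
d_HCl = 213 − 110.8 = 102.2 cm.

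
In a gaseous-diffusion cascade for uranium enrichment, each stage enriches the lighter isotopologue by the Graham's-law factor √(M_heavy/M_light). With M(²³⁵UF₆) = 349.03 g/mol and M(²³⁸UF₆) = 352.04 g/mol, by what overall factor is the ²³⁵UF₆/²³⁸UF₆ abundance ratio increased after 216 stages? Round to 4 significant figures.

2.528

Overall factor = α^216 with α = √(352.04/349.03), i.e. (352.04/349.03)^(216/2).
= 1.00862^108 = 2.528.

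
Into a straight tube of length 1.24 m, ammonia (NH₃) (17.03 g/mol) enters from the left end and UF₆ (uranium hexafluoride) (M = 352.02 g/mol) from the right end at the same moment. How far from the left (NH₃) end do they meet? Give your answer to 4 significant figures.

1.016 m

Distances travelled in equal time are proportional to diffusion rates, so d_NH₃/d_UF₆ = √(M_UF₆/M_NH₃) = √(352.02/17.03) = 4.546.
With d_NH₃ + d_UF₆ = 1.24 m, d_UF₆ = 1.24/(1 + 4.546) = 0.2236 m.
d_NH₃ = 1.24 − 0.2236 = 1.016 m.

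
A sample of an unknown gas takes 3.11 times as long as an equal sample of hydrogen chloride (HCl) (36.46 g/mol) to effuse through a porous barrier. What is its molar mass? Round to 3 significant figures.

353 g/mol

By Graham's law, t_X/t_HCl = √(M_X/M_HCl).
3.11 = √(M_X/36.46)
M_X = 36.46 × 3.11² = 36.46 × 9.672 = 353 g/mol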